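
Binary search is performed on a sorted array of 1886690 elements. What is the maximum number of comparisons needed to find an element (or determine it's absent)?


Binary search halves the search space each comparison:
  Step 1: search space = 1886690 -> 943345
  Step 2: search space = 943345 -> 471672
  Step 3: search space = 471672 -> 235836
  Step 4: search space = 235836 -> 117918
  Step 5: search space = 117918 -> 58959
  Step 6: search space = 58959 -> 29479
  Step 7: search space = 29479 -> 14739
  Step 8: search space = 14739 -> 7369
  Step 9: search space = 7369 -> 3684
  Step 10: search space = 3684 -> 1842
  Step 11: search space = 1842 -> 921
  Step 12: search space = 921 -> 460
  Step 13: search space = 460 -> 230
  Step 14: search space = 230 -> 115
  Step 15: search space = 115 -> 57
  Step 16: search space = 57 -> 28
  Step 17: search space = 28 -> 14
  Step 18: search space = 14 -> 7
  Step 19: search space = 7 -> 3
  Step 20: search space = 3 -> 1
  Step 21: search space = 1 (final check)
Maximum comparisons = floor(log2(1886690)) + 1 = 20 + 1 = 21


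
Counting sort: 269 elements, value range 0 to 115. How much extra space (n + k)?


n = 269 (output array)
k = 116 (count array for 116 distinct values)
Extra space = 269 + 116 = 385


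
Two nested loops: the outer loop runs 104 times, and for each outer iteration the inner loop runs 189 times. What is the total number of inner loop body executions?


Outer loop: 104 iterations
Inner loop: 189 iterations per outer iteration
Total = 104 * 189 = 19656


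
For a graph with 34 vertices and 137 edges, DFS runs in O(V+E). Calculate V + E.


A full DFS traversal visits each vertex once and examines each edge once.
V = 34
E = 137
Sum = 34 + 137 = 171


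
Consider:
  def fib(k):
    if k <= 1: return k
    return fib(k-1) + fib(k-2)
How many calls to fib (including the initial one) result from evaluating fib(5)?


Let C(m) = total calls to evaluate fib(m). Then C(0)=C(1)=1, and
C(m) = 1 + C(m-1) + C(m-2) for m >= 2.
Build the table (each entry = 1 + previous two):
  C(0) = 1
  C(1) = 1
  C(2) = 1 + 1 + 1 = 3
  C(3) = 1 + 3 + 1 = 5
  C(4) = 1 + 5 + 3 = 9
  C(5) = 1 + 9 + 5 = 15
Total calls for fib(5) = 15


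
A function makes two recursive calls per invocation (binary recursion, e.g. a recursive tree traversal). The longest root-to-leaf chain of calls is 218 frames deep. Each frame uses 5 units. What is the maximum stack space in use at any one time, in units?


Binary recursion: the two calls run one after the other, so only one root-to-leaf chain of frames is on the stack at a time.
Maximum depth (longest chain) = 218 frames
Each frame = 5 units
Max stack space = 218 * 5 = 1090


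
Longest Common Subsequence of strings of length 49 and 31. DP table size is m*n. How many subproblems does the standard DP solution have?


DP table indexed by positions in both strings.
First string: 49 positions
Second string: 31 positions
Total = 49 * 31 = 1519


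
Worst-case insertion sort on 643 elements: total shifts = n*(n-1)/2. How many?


Sum of shifts = 1 + 2 + 3 + ... + 642
= 643 * 642 / 2
= 412806 / 2
= 206403


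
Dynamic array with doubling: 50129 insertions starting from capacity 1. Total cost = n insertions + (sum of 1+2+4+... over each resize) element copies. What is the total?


n = 50129
Insertion costs: 50129
Resizes copy 1, 2, 4, ... up to the largest power of 2 that is <= n-1 = 50128, i.e. 32768.
Copy costs = 1 + 2 + 4 + 8 + 16 + 32 + 64 + 128 + 256 + 512 + 1024 + 2048 + 4096 + 8192 + 16384 + 32768 = 65535
Total = 50129 + 65535 = 115664


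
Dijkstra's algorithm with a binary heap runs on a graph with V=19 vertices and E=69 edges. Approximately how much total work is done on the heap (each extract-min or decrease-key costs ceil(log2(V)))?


Dijkstra with a binary heap: each vertex is extracted once, each edge may relax once.
Each heap operation costs O(log V).
V + E = 19 + 69 = 88
ceil(log2(19)) = 5 (since 2^4 = 16 < 19 <= 32 = 2^5)
Total heap work = (V+E) * ceil(log2(V)) = 88 * 5 = 440


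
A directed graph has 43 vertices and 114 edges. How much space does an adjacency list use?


Adjacency list: one list head per vertex + one entry per edge
Vertex heads: 43
Edge entries: 114
Total = 43 + 114 = 157


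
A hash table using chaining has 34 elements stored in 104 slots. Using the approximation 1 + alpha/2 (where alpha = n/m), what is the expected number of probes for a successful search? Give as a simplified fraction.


Load factor alpha = n/m = 34/104
Expected probes = 1 + alpha/2 = 1 + 34/(2*104)
= 1 + 34/208
= 208/208 + 34/208
= 242/208
Simplify: 121/104


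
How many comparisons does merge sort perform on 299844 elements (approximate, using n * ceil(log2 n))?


Recursion depth: ceil(log2(299844)) = 19
Each recursion level merges n = 299844 elements
Total = 299844 * 19 = 5697036


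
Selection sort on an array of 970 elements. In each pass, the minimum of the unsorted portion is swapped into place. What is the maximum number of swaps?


Selection sort performs one swap per pass:
  Pass 1: find min in positions 0 to 969, swap with position 0
  Pass 2: find min in positions 1 to 969, swap with position 1
  Pass 3: find min in positions 2 to 969, swap with position 2
  Pass 4: find min in positions 3 to 969, swap with position 3
  Pass 5: find min in positions 4 to 969, swap with position 4
  ... (964 more passes)
Total passes (and swaps) = n - 1 = 970 - 1 = 969


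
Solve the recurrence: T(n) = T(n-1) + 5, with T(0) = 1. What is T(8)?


Unrolling the recurrence:
T(8) = T(7) + 5
       = T(6) + 5 + 5
       = T(5) + 5*3
       ...
       = T(0) + 5*8
       = 1 + 40 = 41


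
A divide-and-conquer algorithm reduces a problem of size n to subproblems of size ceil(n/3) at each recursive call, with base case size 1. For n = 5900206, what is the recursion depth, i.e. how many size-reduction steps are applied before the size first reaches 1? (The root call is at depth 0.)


Each step divides the size by 3 (rounding up); after k steps the size is ceil(n/3^k), which equals 1 exactly when 3^k >= n.
So the depth is the smallest k with 3^k >= 5900206, i.e. ceil(log_3(5900206)).
3^14 = 4782969 < 5900206 <= 14348907 = 3^15
Recursion depth = 15


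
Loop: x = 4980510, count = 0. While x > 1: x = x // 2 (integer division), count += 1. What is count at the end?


The variable x halves each step:
x = 4980510 -> 2490255 -> 1245127 -> 622563 -> 311281 -> 155640 -> 77820 -> 38910 -> 19455 -> 9727 -> 4863 -> 2431 -> 1215 -> 607 -> 303 -> 151 -> 75 -> 37 -> 18 -> 9 -> 4 -> 2 -> 1
Number of halvings = floor(log2(4980510)) = 22


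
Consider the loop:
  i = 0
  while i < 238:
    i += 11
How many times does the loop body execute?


Starting at i = 0, each iteration adds 11.
Iterations until i >= 238:
  Iteration 1: i = 0 -> i = 11
  Iteration 2: i = 11 -> i = 22
  Iteration 3: i = 22 -> i = 33
  Iteration 4: i = 33 -> i = 44
  Iteration 5: i = 44 -> i = 55
  Iteration 6: i = 55 -> i = 66
  Iteration 7: i = 66 -> i = 77
  Iteration 8: i = 77 -> i = 88
  ... continuing ...
Total iterations = ceil(238/11) = 22


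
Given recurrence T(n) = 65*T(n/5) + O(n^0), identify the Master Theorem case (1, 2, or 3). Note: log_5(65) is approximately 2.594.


Master Theorem parameters: a=65, b=5, c=0
log_b(a) = 2.594
Compare b^c with a: 5^0 = 1 < 65, so c < log_b(a).
Comparing c=0 vs log_b(a)=2.594:
0 < 2.594 => Case 1
Result: T(n) = O(n^(log_5 65)) ~ O(n^2.594)
Master Theorem case = 1


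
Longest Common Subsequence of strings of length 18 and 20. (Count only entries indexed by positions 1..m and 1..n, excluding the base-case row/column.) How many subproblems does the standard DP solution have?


DP table indexed by positions in both strings.
First string: 18 positions
Second string: 20 positions
Total = 18 * 20 = 360


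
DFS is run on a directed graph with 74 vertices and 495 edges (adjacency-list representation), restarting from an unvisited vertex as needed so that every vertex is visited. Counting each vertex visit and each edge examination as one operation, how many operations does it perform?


A full DFS traversal processes each vertex exactly once (push/pop on stack).
Each directed edge is examined once.
V = 74, E = 495
V + E = 569


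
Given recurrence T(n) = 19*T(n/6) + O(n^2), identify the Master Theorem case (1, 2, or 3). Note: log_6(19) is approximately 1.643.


Master Theorem parameters: a=19, b=6, c=2
log_b(a) = 1.643
Compare b^c with a: 6^2 = 36 > 19, so c > log_b(a).
Comparing c=2 vs log_b(a)=1.643:
2 > 1.643 => Case 3
Result: T(n) = O(n^2)
Master Theorem case = 3


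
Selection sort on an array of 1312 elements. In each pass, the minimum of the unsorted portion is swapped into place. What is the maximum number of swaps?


Selection sort performs one swap per pass:
  Pass 1: find min in positions 0 to 1311, swap with position 0
  Pass 2: find min in positions 1 to 1311, swap with position 1
  Pass 3: find min in positions 2 to 1311, swap with position 2
  Pass 4: find min in positions 3 to 1311, swap with position 3
  Pass 5: find min in positions 4 to 1311, swap with position 4
  ... (1306 more passes)
Total passes (and swaps) = n - 1 = 1312 - 1 = 1311


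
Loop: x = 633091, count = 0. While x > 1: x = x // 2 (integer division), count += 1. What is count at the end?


The variable x halves each step:
x = 633091 -> 316545 -> 158272 -> 79136 -> 39568 -> 19784 -> 9892 -> 4946 -> 2473 -> 1236 -> 618 -> 309 -> 154 -> 77 -> 38 -> 19 -> 9 -> 4 -> 2 -> 1
Number of halvings = floor(log2(633091)) = 19


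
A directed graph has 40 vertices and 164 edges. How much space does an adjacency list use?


Adjacency list: one list head per vertex + one entry per edge
Vertex heads: 40
Edge entries: 164
Total = 40 + 164 = 204


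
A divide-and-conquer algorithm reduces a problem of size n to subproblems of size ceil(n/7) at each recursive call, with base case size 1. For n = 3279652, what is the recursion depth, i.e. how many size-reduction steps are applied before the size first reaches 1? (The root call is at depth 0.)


Each step divides the size by 7 (rounding up); after k steps the size is ceil(n/7^k), which equals 1 exactly when 7^k >= n.
So the depth is the smallest k with 7^k >= 3279652, i.e. ceil(log_7(3279652)).
7^7 = 823543 < 3279652 <= 5764801 = 7^8
Recursion depth = 8


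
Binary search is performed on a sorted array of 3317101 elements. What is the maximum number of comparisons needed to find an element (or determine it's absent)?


Binary search halves the search space each comparison:
  Step 1: search space = 3317101 -> 1658550
  Step 2: search space = 1658550 -> 829275
  Step 3: search space = 829275 -> 414637
  Step 4: search space = 414637 -> 207318
  Step 5: search space = 207318 -> 103659
  Step 6: search space = 103659 -> 51829
  Step 7: search space = 51829 -> 25914
  Step 8: search space = 25914 -> 12957
  Step 9: search space = 12957 -> 6478
  Step 10: search space = 6478 -> 3239
  Step 11: search space = 3239 -> 1619
  Step 12: search space = 1619 -> 809
  Step 13: search space = 809 -> 404
  Step 14: search space = 404 -> 202
  Step 15: search space = 202 -> 101
  Step 16: search space = 101 -> 50
  Step 17: search space = 50 -> 25
  Step 18: search space = 25 -> 12
  Step 19: search space = 12 -> 6
  Step 20: search space = 6 -> 3
  Step 21: search space = 3 -> 1
  Step 22: search space = 1 (final check)
Maximum comparisons = floor(log2(3317101)) + 1 = 21 + 1 = 22


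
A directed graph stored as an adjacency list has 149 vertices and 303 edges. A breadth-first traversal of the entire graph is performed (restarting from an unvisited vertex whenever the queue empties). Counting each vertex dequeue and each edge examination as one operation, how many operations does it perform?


A full BFS traversal dequeues each vertex once and examines each edge once.
Vertex visits: 149
Edge visits: 303
V + E = 149 + 303 = 452


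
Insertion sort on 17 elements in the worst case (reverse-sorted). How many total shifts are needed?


In the worst case (reverse-sorted), each element shifts past all previous:
  Element 1: 1 shifts
  Element 2: 2 shifts
  Element 3: 3 shifts
  Element 4: 4 shifts
  Element 5: 5 shifts
  ...
  Element 16: 16 shifts
Total = 1 + 2 + ... + 16
= 17*(17-1)/2 = 136


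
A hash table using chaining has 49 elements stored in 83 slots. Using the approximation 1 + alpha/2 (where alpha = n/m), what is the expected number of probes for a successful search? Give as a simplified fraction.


Load factor alpha = n/m = 49/83
Expected probes = 1 + alpha/2 = 1 + 49/(2*83)
= 1 + 49/166
= 166/166 + 49/166
= 215/166


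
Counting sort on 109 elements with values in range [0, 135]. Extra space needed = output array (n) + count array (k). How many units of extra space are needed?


Output array size: 109 (to store sorted result)
Count array size: 136 (one slot per possible value, range 0 to 135)
Total extra space = 109 + 136 = 245


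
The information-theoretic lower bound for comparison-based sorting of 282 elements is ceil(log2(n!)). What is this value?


A binary decision tree of height h has at most 2^h leaves and needs at least n! of them, so h >= ceil(log2(n!)).
282! is far too large to multiply out, so use Stirling's series:
  ln(n!) ~ n ln n - n + (1/2) ln(2 pi n) + 1/(12n)  (error below 1/(360 n^3), negligible here)
  ln(282) = 5.6419071
  n ln n = 282 * 5.6419071 = 1591.0178
  (1/2) ln(2 pi * 282) = (1/2) ln(1771.8583) = 3.7399
  1/(12*282) = 0.0003
  ln(282!) ~ 1591.0178 - 282 + 3.7399 + 0.0003 = 1312.7580
Convert to base 2: log2(282!) = 1312.7580 / ln 2 = 1312.7580 / 0.69314718 = 1893.9095
ceil(1893.9095) = 1894


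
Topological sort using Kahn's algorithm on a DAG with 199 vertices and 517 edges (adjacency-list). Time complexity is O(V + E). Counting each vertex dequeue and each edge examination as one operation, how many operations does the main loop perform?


Kahn's algorithm:
  1. Compute in-degrees: O(V + E)
  2. Process queue: each vertex dequeued once (O(V))
     each edge examined once (O(E))
Total = V + E = 199 + 517 = 716


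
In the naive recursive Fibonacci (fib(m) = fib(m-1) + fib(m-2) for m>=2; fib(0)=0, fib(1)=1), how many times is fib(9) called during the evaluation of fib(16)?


Let N(m) = number of times fib(m) is called while evaluating fib(16).
N(16) = 1 (the initial call).
N(15) = 1 (only fib(16) calls it).
For 1 <= m <= 14: fib(m) is called by fib(m+1) and fib(m+2), so
  N(m) = N(m+1) + N(m+2).
fib(0) is called only by fib(2), so N(0) = N(2).
Walk down from m=16:
  N(16)=1, N(15)=1, N(14)=2, N(13)=3, N(12)=5, N(11)=8, N(10)=13, N(9)=21
N(9) = 21


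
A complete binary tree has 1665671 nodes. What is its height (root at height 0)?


In a complete binary tree, level k holds nodes 2^k .. 2^(k+1)-1 (1-indexed).
Height = floor(log2(n)) = floor(log2(1665671)) = 20
Check: 2^20 = 1048576 <= 1665671 < 2097152 = 2^21


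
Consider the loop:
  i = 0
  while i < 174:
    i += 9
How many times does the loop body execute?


Starting at i = 0, each iteration adds 9.
Iterations until i >= 174:
  Iteration 1: i = 0 -> i = 9
  Iteration 2: i = 9 -> i = 18
  Iteration 3: i = 18 -> i = 27
  Iteration 4: i = 27 -> i = 36
  Iteration 5: i = 36 -> i = 45
  Iteration 6: i = 45 -> i = 54
  Iteration 7: i = 54 -> i = 63
  Iteration 8: i = 63 -> i = 72
  ... continuing ...
Total iterations = ceil(174/9) = 20


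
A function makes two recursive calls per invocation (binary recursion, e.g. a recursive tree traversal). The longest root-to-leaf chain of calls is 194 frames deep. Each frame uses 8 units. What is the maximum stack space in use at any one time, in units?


Binary recursion: the two calls run one after the other, so only one root-to-leaf chain of frames is on the stack at a time.
Maximum depth (longest chain) = 194 frames
Each frame = 8 units
Max stack space = 194 * 8 = 1552


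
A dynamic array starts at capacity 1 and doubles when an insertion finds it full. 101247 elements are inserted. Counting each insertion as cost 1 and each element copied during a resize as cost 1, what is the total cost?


n = 101247
Insertion costs: 101247
Resizes copy 1, 2, 4, ... up to the largest power of 2 that is <= n-1 = 101246, i.e. 65536.
Copy costs = 1 + 2 + 4 + 8 + 16 + 32 + 64 + 128 + 256 + 512 + 1024 + 2048 + 4096 + 8192 + 16384 + 32768 + 65536 = 131071
Total = 101247 + 131071 = 232318


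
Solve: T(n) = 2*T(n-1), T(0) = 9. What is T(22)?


Unrolling:
T(22) = 2*T(21) = 2^2*T(20) = ... = 2^22*T(0)
= 2^22 * 9
= 4194304 * 9 = 37748736


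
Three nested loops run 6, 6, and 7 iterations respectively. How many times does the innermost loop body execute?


Loop 1 (outermost): 6 iterations
Loop 2 (middle): 6 iterations per outer
Loop 3 (innermost): 7 iterations per middle
Total = 6 * 6 * 7 = 252


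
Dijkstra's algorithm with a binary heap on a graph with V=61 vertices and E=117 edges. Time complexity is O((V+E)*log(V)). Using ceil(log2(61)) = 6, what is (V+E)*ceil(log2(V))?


Dijkstra with a binary heap: each vertex is extracted once, each edge may relax once.
Each heap operation costs O(log V).
V + E = 61 + 117 = 178
ceil(log2(61)) = 6 (since 2^5 = 32 < 61 <= 64 = 2^6)
Total heap work = (V+E) * ceil(log2(V)) = 178 * 6 = 1068


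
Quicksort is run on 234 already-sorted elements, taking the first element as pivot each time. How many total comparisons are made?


Sum of comparisons per partition:
233 + 232 + ... + 1 + 0
= 234 * (234 - 1) / 2
= 234 * 233 / 2
= 27261


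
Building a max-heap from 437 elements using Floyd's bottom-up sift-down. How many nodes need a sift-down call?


In a heap of 437 elements (0-indexed array):
  Last element index: 436
  Parent of last element: floor((436 - 1) / 2) = 217
  Internal nodes: indices 0 to 217
  Count = floor(437/2) = 218


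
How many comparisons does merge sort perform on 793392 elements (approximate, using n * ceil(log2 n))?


Recursion depth: ceil(log2(793392)) = 20
Each recursion level merges n = 793392 elements
Total = 793392 * 20 = 15867840


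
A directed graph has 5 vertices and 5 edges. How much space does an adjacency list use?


Adjacency list: one list head per vertex + one entry per edge
Vertex heads: 5
Edge entries: 5
Total = 5 + 5 = 10


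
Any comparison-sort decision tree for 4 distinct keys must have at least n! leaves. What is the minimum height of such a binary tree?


A binary decision tree of height h has at most 2^h leaves and needs at least n! of them, so h >= ceil(log2(n!)).
Compute 4! as a running product:
  x2 = 2, x3 = 6, x4 = 24
4! = 24
Bracket between powers of 2:
  2^4 = 16 < 24 <= 32 = 2^5
So ceil(log2(4!)) = 5


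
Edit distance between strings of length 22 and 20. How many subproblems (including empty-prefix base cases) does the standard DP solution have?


The table includes base cases (empty prefixes).
Rows: (m+1) = 23
Columns: (n+1) = 21
Total = 23 * 21 = 483


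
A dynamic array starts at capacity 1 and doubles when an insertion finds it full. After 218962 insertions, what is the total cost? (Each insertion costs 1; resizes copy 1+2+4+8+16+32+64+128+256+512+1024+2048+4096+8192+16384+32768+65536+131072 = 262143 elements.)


Insertion cost: 218962 (one per element)
Resizes occur just before inserting elements 2, 3, 5, 9, ...
Elements copied at each resize: 1 + 2 + 4 + 8 + 16 + 32 + 64 + 128 + 256 + 512 + 1024 + 2048 + 4096 + 8192 + 16384 + 32768 + 65536 + 131072
Sum of copies = 262143 (geometric series: 2^k - 1)
Total = 218962 + 262143 = 481105


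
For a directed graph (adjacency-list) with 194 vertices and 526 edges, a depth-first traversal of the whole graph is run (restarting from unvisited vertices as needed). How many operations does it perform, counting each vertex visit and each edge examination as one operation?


A full DFS traversal visits each vertex once and examines each edge once.
V = 194
E = 526
Sum = 194 + 526 = 720


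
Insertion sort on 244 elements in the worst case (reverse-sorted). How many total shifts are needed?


In the worst case (reverse-sorted), each element shifts past all previous:
  Element 1: 1 shifts
  Element 2: 2 shifts
  Element 3: 3 shifts
  Element 4: 4 shifts
  Element 5: 5 shifts
  ...
  Element 243: 243 shifts
Total = 1 + 2 + ... + 243
= 244*(244-1)/2 = 29646


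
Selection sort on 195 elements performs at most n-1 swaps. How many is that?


Each of the 194 passes places one element in its final position.
Pass 1: swap minimum into position 0
Pass 2: swap minimum of remaining into position 1
...
Pass 194: last two elements, one swap
Maximum swaps = 195 - 1 = 194


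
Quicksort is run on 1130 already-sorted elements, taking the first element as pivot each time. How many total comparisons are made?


Sum of comparisons per partition:
1129 + 1128 + ... + 1 + 0
= 1130 * (1130 - 1) / 2
= 1130 * 1129 / 2
= 637885


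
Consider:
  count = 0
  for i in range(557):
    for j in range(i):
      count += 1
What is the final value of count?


For each i, the inner loop runs i times:
  i=0: inner runs 0 times
  i=1: inner runs 1 time
  i=2: inner runs 2 times
  i=3: inner runs 3 times
  i=4: inner runs 4 times
  i=5: inner runs 5 times
  i=6: inner runs 6 times
  i=7: inner runs 7 times
  ...
Total = 0 + 1 + 2 + ... + 556 = 557*(557-1)/2 = 154846


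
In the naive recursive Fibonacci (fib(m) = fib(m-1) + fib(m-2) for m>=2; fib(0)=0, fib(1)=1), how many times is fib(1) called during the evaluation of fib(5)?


Let N(m) = number of times fib(m) is called while evaluating fib(5).
N(5) = 1 (the initial call).
N(4) = 1 (only fib(5) calls it).
For 1 <= m <= 3: fib(m) is called by fib(m+1) and fib(m+2), so
  N(m) = N(m+1) + N(m+2).
fib(0) is called only by fib(2), so N(0) = N(2).
Walk down from m=5:
  N(5)=1, N(4)=1, N(3)=2, N(2)=3, N(1)=5
N(1) = 5


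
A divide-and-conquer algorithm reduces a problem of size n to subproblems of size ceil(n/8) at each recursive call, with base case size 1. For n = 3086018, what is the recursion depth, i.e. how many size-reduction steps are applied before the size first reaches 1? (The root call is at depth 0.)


Each step divides the size by 8 (rounding up); after k steps the size is ceil(n/8^k), which equals 1 exactly when 8^k >= n.
So the depth is the smallest k with 8^k >= 3086018, i.e. ceil(log_8(3086018)).
8^7 = 2097152 < 3086018 <= 16777216 = 8^8
Recursion depth = 8


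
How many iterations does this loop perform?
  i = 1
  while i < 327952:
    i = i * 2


The loop variable doubles each iteration:
i = 1 -> 2 -> 4 -> 8 -> 16 -> 32 -> 64 -> 128 -> 256 -> 512 -> 1024 -> 2048 -> 4096 -> 8192 -> 16384 -> 32768 -> 65536 -> 131072 -> 262144 -> 524288 (stop, 524288 >= 327952)
Number of doublings = ceil(log2(327952)) = 19


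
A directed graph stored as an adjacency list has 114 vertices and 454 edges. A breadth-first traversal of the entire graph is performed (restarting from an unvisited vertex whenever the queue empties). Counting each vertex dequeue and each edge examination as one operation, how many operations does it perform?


A full BFS traversal dequeues each vertex once and examines each edge once.
Vertex visits: 114
Edge visits: 454
V + E = 114 + 454 = 568


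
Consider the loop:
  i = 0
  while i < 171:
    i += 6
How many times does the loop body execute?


Starting at i = 0, each iteration adds 6.
Iterations until i >= 171:
  Iteration 1: i = 0 -> i = 6
  Iteration 2: i = 6 -> i = 12
  Iteration 3: i = 12 -> i = 18
  Iteration 4: i = 18 -> i = 24
  Iteration 5: i = 24 -> i = 30
  Iteration 6: i = 30 -> i = 36
  Iteration 7: i = 36 -> i = 42
  Iteration 8: i = 42 -> i = 48
  ... continuing ...
Total iterations = ceil(171/6) = 29


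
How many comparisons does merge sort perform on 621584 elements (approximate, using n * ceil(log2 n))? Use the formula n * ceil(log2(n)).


Recursion depth: ceil(log2(621584)) = 20
Each recursion level merges n = 621584 elements
Total = 621584 * 20 = 12431680


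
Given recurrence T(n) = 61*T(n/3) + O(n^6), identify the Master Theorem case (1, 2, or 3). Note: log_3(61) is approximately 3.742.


Master Theorem parameters: a=61, b=3, c=6
log_b(a) = 3.742
Compare b^c with a: 3^6 = 729 > 61, so c > log_b(a).
Comparing c=6 vs log_b(a)=3.742:
6 > 3.742 => Case 3
Result: T(n) = O(n^6)
Master Theorem case = 3


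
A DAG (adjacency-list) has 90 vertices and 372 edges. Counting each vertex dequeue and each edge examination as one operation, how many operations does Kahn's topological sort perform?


V = 90 (vertex processing)
E = 372 (edge processing)
V + E = 90 + 372 = 462


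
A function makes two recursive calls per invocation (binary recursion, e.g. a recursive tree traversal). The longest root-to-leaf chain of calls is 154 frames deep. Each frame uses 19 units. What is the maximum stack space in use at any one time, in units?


Binary recursion: the two calls run one after the other, so only one root-to-leaf chain of frames is on the stack at a time.
Maximum depth (longest chain) = 154 frames
Each frame = 19 units
Max stack space = 154 * 19 = 2926


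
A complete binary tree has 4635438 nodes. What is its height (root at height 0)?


In a complete binary tree, level k holds nodes 2^k .. 2^(k+1)-1 (1-indexed).
Height = floor(log2(n)) = floor(log2(4635438)) = 22
Check: 2^22 = 4194304 <= 4635438 < 8388608 = 2^23


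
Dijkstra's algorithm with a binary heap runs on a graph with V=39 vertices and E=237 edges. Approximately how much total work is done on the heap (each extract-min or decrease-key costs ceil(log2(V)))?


Dijkstra with a binary heap: each vertex is extracted once, each edge may relax once.
Each heap operation costs O(log V).
V + E = 39 + 237 = 276
ceil(log2(39)) = 6 (since 2^5 = 32 < 39 <= 64 = 2^6)
Total heap work = (V+E) * ceil(log2(V)) = 276 * 6 = 1656


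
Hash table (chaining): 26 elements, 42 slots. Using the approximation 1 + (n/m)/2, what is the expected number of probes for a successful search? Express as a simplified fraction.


Computing expected probes:
alpha = 26/42
= 1 + alpha/2
= 1 + 26/(2*42)
= (2*42 + 26) / (2*42)
= 110/84 = 55/42


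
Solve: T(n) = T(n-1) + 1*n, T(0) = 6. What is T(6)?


Expanding the recurrence:
T(6) = T(5) + 1*6
       = T(4) + 1*5 + 1*6
       ...
       = T(0) + 1*(1 + 2 + ... + 6)
       = 6 + 1 * 6*7/2
       = 6 + 1 * 21
       = 6 + 21 = 27


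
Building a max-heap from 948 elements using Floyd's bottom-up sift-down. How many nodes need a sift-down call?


In a heap of 948 elements (0-indexed array):
  Last element index: 947
  Parent of last element: floor((947 - 1) / 2) = 473
  Internal nodes: indices 0 to 473
  Count = floor(948/2) = 474


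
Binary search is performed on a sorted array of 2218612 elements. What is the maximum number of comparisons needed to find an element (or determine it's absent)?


Binary search halves the search space each comparison:
  Step 1: search space = 2218612 -> 1109306
  Step 2: search space = 1109306 -> 554653
  Step 3: search space = 554653 -> 277326
  Step 4: search space = 277326 -> 138663
  Step 5: search space = 138663 -> 69331
  Step 6: search space = 69331 -> 34665
  Step 7: search space = 34665 -> 17332
  Step 8: search space = 17332 -> 8666
  Step 9: search space = 8666 -> 4333
  Step 10: search space = 4333 -> 2166
  Step 11: search space = 2166 -> 1083
  Step 12: search space = 1083 -> 541
  Step 13: search space = 541 -> 270
  Step 14: search space = 270 -> 135
  Step 15: search space = 135 -> 67
  Step 16: search space = 67 -> 33
  Step 17: search space = 33 -> 16
  Step 18: search space = 16 -> 8
  Step 19: search space = 8 -> 4
  Step 20: search space = 4 -> 2
  Step 21: search space = 2 -> 1
  Step 22: search space = 1 (final check)
Maximum comparisons = floor(log2(2218612)) + 1 = 21 + 1 = 22


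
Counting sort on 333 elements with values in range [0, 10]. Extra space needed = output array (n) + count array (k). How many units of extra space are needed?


Output array size: 333 (to store sorted result)
Count array size: 11 (one slot per possible value, range 0 to 10)
Total extra space = 333 + 11 = 344


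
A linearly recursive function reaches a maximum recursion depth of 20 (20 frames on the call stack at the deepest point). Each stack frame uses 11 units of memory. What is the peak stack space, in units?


Maximum recursion depth = 20 frames
Memory per frame = 11 units
Total stack space = depth * frame_size
= 20 * 11 = 220


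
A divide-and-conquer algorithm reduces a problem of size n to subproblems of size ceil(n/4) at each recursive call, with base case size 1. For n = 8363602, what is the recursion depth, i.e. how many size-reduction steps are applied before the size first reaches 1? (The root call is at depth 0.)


Each step divides the size by 4 (rounding up); after k steps the size is ceil(n/4^k), which equals 1 exactly when 4^k >= n.
So the depth is the smallest k with 4^k >= 8363602, i.e. ceil(log_4(8363602)).
4^11 = 4194304 < 8363602 <= 16777216 = 4^12
Recursion depth = 12


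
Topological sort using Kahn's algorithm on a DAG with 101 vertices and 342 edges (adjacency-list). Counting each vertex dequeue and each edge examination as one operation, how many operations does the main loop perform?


Kahn's algorithm:
  1. Compute in-degrees: O(V + E)
  2. Process queue: each vertex dequeued once (O(V))
     each edge examined once (O(E))
Total = V + E = 101 + 342 = 443


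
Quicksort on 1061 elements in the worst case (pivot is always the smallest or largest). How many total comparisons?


In the worst case, each partition step picks the worst pivot:
  Partition 1: 1060 comparisons (n-1 elements to compare)
  Partition 2: 1059 comparisons
  Partition 3: 1058 comparisons
  Partition 4: 1057 comparisons
  Partition 5: 1056 comparisons
  ...
  Last partition: 0 comparisons
Total = (n-1) + (n-2) + ... + 1 + 0 = n*(n-1)/2
= 1061*1060/2 = 562330


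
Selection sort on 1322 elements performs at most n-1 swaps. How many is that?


Each of the 1321 passes places one element in its final position.
Pass 1: swap minimum into position 0
Pass 2: swap minimum of remaining into position 1
...
Pass 1321: last two elements, one swap
Maximum swaps = 1322 - 1 = 1321


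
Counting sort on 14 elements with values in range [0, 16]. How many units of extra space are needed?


Output array size: 14 (to store sorted result)
Count array size: 17 (one slot per possible value, range 0 to 16)
Total extra space = 14 + 17 = 31


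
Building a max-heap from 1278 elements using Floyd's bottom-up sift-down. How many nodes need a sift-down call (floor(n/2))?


In a heap of 1278 elements (0-indexed array):
  Last element index: 1277
  Parent of last element: floor((1277 - 1) / 2) = 638
  Internal nodes: indices 0 to 638
  Count = floor(1278/2) = 639


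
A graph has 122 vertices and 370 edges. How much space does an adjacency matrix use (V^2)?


Adjacency matrix: V x V grid of entries
Space = V^2 = 122^2 = 122 * 122 = 14884


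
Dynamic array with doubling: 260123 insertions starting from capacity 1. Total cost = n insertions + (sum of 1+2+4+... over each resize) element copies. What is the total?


n = 260123
Insertion costs: 260123
Resizes copy 1, 2, 4, ... up to the largest power of 2 that is <= n-1 = 260122, i.e. 131072.
Copy costs = 1 + 2 + 4 + 8 + 16 + 32 + 64 + 128 + 256 + 512 + 1024 + 2048 + 4096 + 8192 + 16384 + 32768 + 65536 + 131072 = 262143
Total = 260123 + 262143 = 522266


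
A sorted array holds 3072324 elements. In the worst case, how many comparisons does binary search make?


Halving sequence: 3072324 -> 1536162 -> 768081 -> 384040 -> 192020 -> 96010 -> 48005 -> 24002 -> 12001 -> 6000 -> 3000 -> 1500 -> 750 -> 375 -> 187 -> 93 -> 46 -> 23 -> 11 -> 5 -> 2 -> 1
Number of halvings = 21
Max comparisons = 21 + 1 = 22


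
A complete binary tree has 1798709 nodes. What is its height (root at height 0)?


In a complete binary tree, level k holds nodes 2^k .. 2^(k+1)-1 (1-indexed).
Height = floor(log2(n)) = floor(log2(1798709)) = 20
Check: 2^20 = 1048576 <= 1798709 < 2097152 = 2^21


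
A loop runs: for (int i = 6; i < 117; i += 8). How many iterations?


Loop starts at i = 6, increments by 8, stops when i >= 117.
Number of iterations = ceil((117 - 6) / 8)
= ceil(111 / 8)
= 14


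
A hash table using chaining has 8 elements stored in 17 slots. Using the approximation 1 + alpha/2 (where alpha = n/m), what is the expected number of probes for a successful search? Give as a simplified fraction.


Load factor alpha = n/m = 8/17
Expected probes = 1 + alpha/2 = 1 + 8/(2*17)
= 1 + 8/34
= 34/34 + 8/34
= 42/34
Simplify: 21/17


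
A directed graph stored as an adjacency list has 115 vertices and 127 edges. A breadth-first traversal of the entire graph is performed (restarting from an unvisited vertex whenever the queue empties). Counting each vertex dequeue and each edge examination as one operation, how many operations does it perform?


A full BFS traversal dequeues each vertex once and examines each edge once.
Vertex visits: 115
Edge visits: 127
V + E = 115 + 127 = 242


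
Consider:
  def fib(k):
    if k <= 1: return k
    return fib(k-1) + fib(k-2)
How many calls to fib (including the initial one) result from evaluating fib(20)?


Let C(m) = total calls to evaluate fib(m). Then C(0)=C(1)=1, and
C(m) = 1 + C(m-1) + C(m-2) for m >= 2.
Build the table (each entry = 1 + previous two):
  C(0) = 1
  C(1) = 1
  C(2) = 1 + 1 + 1 = 3
  C(3) = 1 + 3 + 1 = 5
  C(4) = 1 + 5 + 3 = 9
  C(5) = 1 + 9 + 5 = 15
  C(6) = 1 + 15 + 9 = 25
  C(7) = 1 + 25 + 15 = 41
  C(8) = 1 + 41 + 25 = 67
  C(9) = 1 + 67 + 41 = 109
  C(10) = 1 + 109 + 67 = 177
  C(11) = 1 + 177 + 109 = 287
  C(12) = 1 + 287 + 177 = 465
  C(13) = 1 + 465 + 287 = 753
  C(14) = 1 + 753 + 465 = 1219
  C(15) = 1 + 1219 + 753 = 1973
  C(16) = 1 + 1973 + 1219 = 3193
  C(17) = 1 + 3193 + 1973 = 5167
  C(18) = 1 + 5167 + 3193 = 8361
  C(19) = 1 + 8361 + 5167 = 13529
  C(20) = 1 + 13529 + 8361 = 21891
Total calls for fib(20) = 21891


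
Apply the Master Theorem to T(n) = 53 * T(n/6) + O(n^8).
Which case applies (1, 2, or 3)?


The Master Theorem: T(n) = a*T(n/b) + O(n^c)
  a = 53, b = 6, c = 8
log_b(a) = log_6(53) ~ 2.216
Compare b^c with a: 6^8 = 1679616 > 53, so c > log_b(a).
Since c > log_b(a), Case 3 applies.
T(n) = O(n^8)
Master Theorem case = 3


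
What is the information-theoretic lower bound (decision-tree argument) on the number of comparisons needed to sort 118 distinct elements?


A binary decision tree of height h has at most 2^h leaves and needs at least n! of them, so h >= ceil(log2(n!)).
118! is far too large to multiply out, so use Stirling's series:
  ln(n!) ~ n ln n - n + (1/2) ln(2 pi n) + 1/(12n)  (error below 1/(360 n^3), negligible here)
  ln(118) = 4.7706846
  n ln n = 118 * 4.7706846 = 562.9408
  (1/2) ln(2 pi * 118) = (1/2) ln(741.4159) = 3.3043
  1/(12*118) = 0.0007
  ln(118!) ~ 562.9408 - 118 + 3.3043 + 0.0007 = 448.2458
Convert to base 2: log2(118!) = 448.2458 / ln 2 = 448.2458 / 0.69314718 = 646.6820
ceil(646.6820) = 647


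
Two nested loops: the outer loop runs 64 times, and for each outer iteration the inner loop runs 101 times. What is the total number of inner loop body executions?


Outer loop: 64 iterations
Inner loop: 101 iterations per outer iteration
Total = 64 * 101 = 6464


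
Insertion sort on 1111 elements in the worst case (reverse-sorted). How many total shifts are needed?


In the worst case (reverse-sorted), each element shifts past all previous:
  Element 1: 1 shifts
  Element 2: 2 shifts
  Element 3: 3 shifts
  Element 4: 4 shifts
  Element 5: 5 shifts
  ...
  Element 1110: 1110 shifts
Total = 1 + 2 + ... + 1110
= 1111*(1111-1)/2 = 616605


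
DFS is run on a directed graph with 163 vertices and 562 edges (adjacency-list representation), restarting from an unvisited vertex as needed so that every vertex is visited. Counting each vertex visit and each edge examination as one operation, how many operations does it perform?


A full DFS traversal processes each vertex exactly once (push/pop on stack).
Each directed edge is examined once.
V = 163, E = 562
V + E = 725


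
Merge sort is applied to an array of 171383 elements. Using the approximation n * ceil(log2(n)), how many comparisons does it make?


Merge sort divides the array into halves recursively.
Number of levels = ceil(log2(171383)) = 18
At each level, approximately n = 171383 comparisons are needed for merging.
Total comparisons ~ n * ceil(log2(n)) = 171383 * 18 = 3084894


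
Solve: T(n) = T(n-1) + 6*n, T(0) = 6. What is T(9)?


Expanding the recurrence:
T(9) = T(8) + 6*9
       = T(7) + 6*8 + 6*9
       ...
       = T(0) + 6*(1 + 2 + ... + 9)
       = 6 + 6 * 9*10/2
       = 6 + 6 * 45
       = 6 + 270 = 276


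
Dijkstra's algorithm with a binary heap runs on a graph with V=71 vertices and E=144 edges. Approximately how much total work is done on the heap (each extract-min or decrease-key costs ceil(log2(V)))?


Dijkstra with a binary heap: each vertex is extracted once, each edge may relax once.
Each heap operation costs O(log V).
V + E = 71 + 144 = 215
ceil(log2(71)) = 7 (since 2^6 = 64 < 71 <= 128 = 2^7)
Total heap work = (V+E) * ceil(log2(V)) = 215 * 7 = 1505


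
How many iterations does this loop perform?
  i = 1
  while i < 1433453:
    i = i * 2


The loop variable doubles each iteration:
i = 1 -> 2 -> 4 -> 8 -> 16 -> 32 -> 64 -> 128 -> 256 -> 512 -> 1024 -> 2048 -> 4096 -> 8192 -> 16384 -> 32768 -> 65536 -> 131072 -> 262144 -> 524288 -> 1048576 -> 2097152 (stop, 2097152 >= 1433453)
Number of doublings = ceil(log2(1433453)) = 21


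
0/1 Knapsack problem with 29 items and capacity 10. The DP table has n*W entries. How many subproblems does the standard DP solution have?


The DP table is indexed by (item, capacity).
Rows: 29 items
Columns: 10 capacity values (1 to W)
Total subproblems = 29 * 10 = 290


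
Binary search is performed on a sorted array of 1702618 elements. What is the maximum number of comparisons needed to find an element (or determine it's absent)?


Binary search halves the search space each comparison:
  Step 1: search space = 1702618 -> 851309
  Step 2: search space = 851309 -> 425654
  Step 3: search space = 425654 -> 212827
  Step 4: search space = 212827 -> 106413
  Step 5: search space = 106413 -> 53206
  Step 6: search space = 53206 -> 26603
  Step 7: search space = 26603 -> 13301
  Step 8: search space = 13301 -> 6650
  Step 9: search space = 6650 -> 3325
  Step 10: search space = 3325 -> 1662
  Step 11: search space = 1662 -> 831
  Step 12: search space = 831 -> 415
  Step 13: search space = 415 -> 207
  Step 14: search space = 207 -> 103
  Step 15: search space = 103 -> 51
  Step 16: search space = 51 -> 25
  Step 17: search space = 25 -> 12
  Step 18: search space = 12 -> 6
  Step 19: search space = 6 -> 3
  Step 20: search space = 3 -> 1
  Step 21: search space = 1 (final check)
Maximum comparisons = floor(log2(1702618)) + 1 = 20 + 1 = 21


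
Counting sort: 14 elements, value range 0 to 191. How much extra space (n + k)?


n = 14 (output array)
k = 192 (count array for 192 distinct values)
Extra space = 14 + 192 = 206


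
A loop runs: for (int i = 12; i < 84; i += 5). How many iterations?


Loop starts at i = 12, increments by 5, stops when i >= 84.
Number of iterations = ceil((84 - 12) / 5)
= ceil(72 / 5)
= 15


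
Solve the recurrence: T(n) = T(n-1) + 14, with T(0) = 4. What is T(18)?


Unrolling the recurrence:
T(18) = T(17) + 14
       = T(16) + 14 + 14
       = T(15) + 14*3
       ...
       = T(0) + 14*18
       = 4 + 252 = 256


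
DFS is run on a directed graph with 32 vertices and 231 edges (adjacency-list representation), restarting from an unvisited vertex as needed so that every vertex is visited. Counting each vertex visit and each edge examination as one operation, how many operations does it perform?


A full DFS traversal processes each vertex exactly once (push/pop on stack).
Each directed edge is examined once.
V = 32, E = 231
V + E = 263
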